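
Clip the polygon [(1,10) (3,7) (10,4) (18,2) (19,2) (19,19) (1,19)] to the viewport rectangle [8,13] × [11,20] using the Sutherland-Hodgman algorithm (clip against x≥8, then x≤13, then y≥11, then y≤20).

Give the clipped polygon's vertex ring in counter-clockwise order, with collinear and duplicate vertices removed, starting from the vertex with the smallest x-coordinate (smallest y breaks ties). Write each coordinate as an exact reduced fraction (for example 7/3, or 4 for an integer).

Clipped polygon: [(8,11) (13,11) (13,19) (8,19)]

1. After x ≥ 8: [(8,34/7) (10,4) (18,2) (19,2) (19,19) (8,19)]
2. After x ≤ 13: [(8,34/7) (10,4) (13,13/4) (13,19) (8,19)]
3. After y ≥ 11: [(8,11) (13,11) (13,19) (8,19)]
4. After y ≤ 20: [(8,11) (13,11) (13,19) (8,19)]
5. Canonical ring: [(8,11) (13,11) (13,19) (8,19)]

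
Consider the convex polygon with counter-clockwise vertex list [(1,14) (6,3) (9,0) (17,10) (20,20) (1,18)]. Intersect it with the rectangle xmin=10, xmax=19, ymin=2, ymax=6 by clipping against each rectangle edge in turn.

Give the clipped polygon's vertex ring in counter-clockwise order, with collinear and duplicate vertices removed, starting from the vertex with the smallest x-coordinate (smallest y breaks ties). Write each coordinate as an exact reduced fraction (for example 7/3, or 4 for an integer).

Clipped polygon: [(10,2) (53/5,2) (69/5,6) (10,6)]

1. After x ≥ 10: [(10,5/4) (17,10) (20,20) (10,360/19)]
2. After x ≤ 19: [(10,5/4) (17,10) (19,50/3) (19,378/19) (10,360/19)]
3. After y ≥ 2: [(10,2) (53/5,2) (17,10) (19,50/3) (19,378/19) (10,360/19)]
4. After y ≤ 6: [(10,6) (10,2) (53/5,2) (69/5,6)]
5. Canonical ring: [(10,2) (53/5,2) (69/5,6) (10,6)]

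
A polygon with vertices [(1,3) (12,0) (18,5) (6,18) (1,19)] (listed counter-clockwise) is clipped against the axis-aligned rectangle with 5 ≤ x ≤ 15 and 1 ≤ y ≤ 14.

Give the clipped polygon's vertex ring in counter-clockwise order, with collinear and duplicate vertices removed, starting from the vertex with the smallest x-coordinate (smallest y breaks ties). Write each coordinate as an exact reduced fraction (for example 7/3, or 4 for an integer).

Clipped polygon: [(5,21/11) (25/3,1) (66/5,1) (15,5/2) (15,33/4) (126/13,14) (5,14)]

1. After x ≥ 5: [(5,21/11) (12,0) (18,5) (6,18) (5,91/5)]
2. After x ≤ 15: [(5,21/11) (12,0) (15,5/2) (15,33/4) (6,18) (5,91/5)]
3. After y ≥ 1: [(5,21/11) (25/3,1) (66/5,1) (15,5/2) (15,33/4) (6,18) (5,91/5)]
4. After y ≤ 14: [(5,14) (5,21/11) (25/3,1) (66/5,1) (15,5/2) (15,33/4) (126/13,14)]
5. Canonical ring: [(5,21/11) (25/3,1) (66/5,1) (15,5/2) (15,33/4) (126/13,14) (5,14)]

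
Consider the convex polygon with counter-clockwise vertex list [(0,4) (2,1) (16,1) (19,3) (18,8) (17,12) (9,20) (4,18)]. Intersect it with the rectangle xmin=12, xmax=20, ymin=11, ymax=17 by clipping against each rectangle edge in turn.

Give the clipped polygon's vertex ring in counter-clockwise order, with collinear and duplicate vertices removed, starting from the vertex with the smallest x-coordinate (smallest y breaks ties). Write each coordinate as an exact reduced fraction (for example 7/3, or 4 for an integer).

Clipped polygon: [(12,11) (69/4,11) (17,12) (12,17)]

1. After x ≥ 12: [(12,1) (16,1) (19,3) (18,8) (17,12) (12,17)]
2. After x ≤ 20: [(12,1) (16,1) (19,3) (18,8) (17,12) (12,17)]
3. After y ≥ 11: [(12,11) (69/4,11) (17,12) (12,17)]
4. After y ≤ 17: [(12,11) (69/4,11) (17,12) (12,17)]
5. Canonical ring: [(12,11) (69/4,11) (17,12) (12,17)]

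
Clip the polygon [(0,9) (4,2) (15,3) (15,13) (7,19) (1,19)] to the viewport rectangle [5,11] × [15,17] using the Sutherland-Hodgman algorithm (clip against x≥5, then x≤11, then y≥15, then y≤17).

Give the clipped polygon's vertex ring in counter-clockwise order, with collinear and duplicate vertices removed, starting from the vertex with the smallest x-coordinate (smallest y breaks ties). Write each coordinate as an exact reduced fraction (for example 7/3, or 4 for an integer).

1. After x ≥ 5: [(5,23/11) (15,3) (15,13) (7,19) (5,19)]
2. After x ≤ 11: [(5,23/11) (11,29/11) (11,16) (7,19) (5,19)]
3. After y ≥ 15: [(5,15) (11,15) (11,16) (7,19) (5,19)]
4. After y ≤ 17: [(5,17) (5,15) (11,15) (11,16) (29/3,17)]
5. Canonical ring: [(5,15) (11,15) (11,16) (29/3,17) (5,17)]

Clipped polygon: [(5,15) (11,15) (11,16) (29/3,17) (5,17)]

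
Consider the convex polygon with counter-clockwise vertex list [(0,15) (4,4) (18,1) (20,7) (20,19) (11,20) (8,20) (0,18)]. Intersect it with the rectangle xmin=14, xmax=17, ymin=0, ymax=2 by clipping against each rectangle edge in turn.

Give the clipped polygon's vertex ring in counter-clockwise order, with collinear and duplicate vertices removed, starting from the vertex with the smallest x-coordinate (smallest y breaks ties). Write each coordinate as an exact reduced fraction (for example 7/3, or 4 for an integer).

1. After x ≥ 14: [(14,13/7) (18,1) (20,7) (20,19) (14,59/3)]
2. After x ≤ 17: [(14,13/7) (17,17/14) (17,58/3) (14,59/3)]
3. After y ≥ 0: [(14,13/7) (17,17/14) (17,58/3) (14,59/3)]
4. After y ≤ 2: [(14,2) (14,13/7) (17,17/14) (17,2)]
5. Canonical ring: [(14,13/7) (17,17/14) (17,2) (14,2)]

Clipped polygon: [(14,13/7) (17,17/14) (17,2) (14,2)]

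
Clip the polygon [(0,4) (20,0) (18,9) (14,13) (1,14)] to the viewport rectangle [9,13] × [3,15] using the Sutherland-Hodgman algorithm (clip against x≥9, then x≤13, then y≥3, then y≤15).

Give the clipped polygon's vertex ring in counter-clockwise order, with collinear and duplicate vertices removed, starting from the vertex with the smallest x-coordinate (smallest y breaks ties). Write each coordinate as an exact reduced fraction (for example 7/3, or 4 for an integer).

Clipped polygon: [(9,3) (13,3) (13,170/13) (9,174/13)]

1. After x ≥ 9: [(9,11/5) (20,0) (18,9) (14,13) (9,174/13)]
2. After x ≤ 13: [(9,11/5) (13,7/5) (13,170/13) (9,174/13)]
3. After y ≥ 3: [(9,3) (13,3) (13,170/13) (9,174/13)]
4. After y ≤ 15: [(9,3) (13,3) (13,170/13) (9,174/13)]
5. Canonical ring: [(9,3) (13,3) (13,170/13) (9,174/13)]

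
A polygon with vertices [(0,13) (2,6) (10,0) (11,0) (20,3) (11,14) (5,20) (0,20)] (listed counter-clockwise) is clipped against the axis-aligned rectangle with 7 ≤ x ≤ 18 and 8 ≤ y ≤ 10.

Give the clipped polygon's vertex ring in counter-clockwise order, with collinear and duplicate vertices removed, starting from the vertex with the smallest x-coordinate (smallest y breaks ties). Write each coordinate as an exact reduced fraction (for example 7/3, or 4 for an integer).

Clipped polygon: [(7,8) (175/11,8) (157/11,10) (7,10)]

1. After x ≥ 7: [(7,9/4) (10,0) (11,0) (20,3) (11,14) (7,18)]
2. After x ≤ 18: [(7,9/4) (10,0) (11,0) (18,7/3) (18,49/9) (11,14) (7,18)]
3. After y ≥ 8: [(7,8) (175/11,8) (11,14) (7,18)]
4. After y ≤ 10: [(7,10) (7,8) (175/11,8) (157/11,10)]
5. Canonical ring: [(7,8) (175/11,8) (157/11,10) (7,10)]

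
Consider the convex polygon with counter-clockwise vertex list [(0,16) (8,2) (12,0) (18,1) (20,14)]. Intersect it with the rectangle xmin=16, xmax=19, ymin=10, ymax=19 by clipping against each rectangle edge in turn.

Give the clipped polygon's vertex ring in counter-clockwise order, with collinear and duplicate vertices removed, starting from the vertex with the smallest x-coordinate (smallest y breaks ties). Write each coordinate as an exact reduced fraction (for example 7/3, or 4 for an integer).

1. After x ≥ 16: [(16,72/5) (16,2/3) (18,1) (20,14)]
2. After x ≤ 19: [(19,141/10) (16,72/5) (16,2/3) (18,1) (19,15/2)]
3. After y ≥ 10: [(19,10) (19,141/10) (16,72/5) (16,10)]
4. After y ≤ 19: [(19,10) (19,141/10) (16,72/5) (16,10)]
5. Canonical ring: [(16,10) (19,10) (19,141/10) (16,72/5)]

Clipped polygon: [(16,10) (19,10) (19,141/10) (16,72/5)]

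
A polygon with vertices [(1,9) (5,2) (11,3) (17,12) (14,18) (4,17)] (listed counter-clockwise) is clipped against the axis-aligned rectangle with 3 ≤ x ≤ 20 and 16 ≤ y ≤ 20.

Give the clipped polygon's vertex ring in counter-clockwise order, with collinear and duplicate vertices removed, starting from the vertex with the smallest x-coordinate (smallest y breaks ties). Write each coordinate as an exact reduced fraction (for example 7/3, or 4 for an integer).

1. After x ≥ 3: [(3,43/3) (3,11/2) (5,2) (11,3) (17,12) (14,18) (4,17)]
2. After x ≤ 20: [(3,43/3) (3,11/2) (5,2) (11,3) (17,12) (14,18) (4,17)]
3. After y ≥ 16: [(29/8,16) (15,16) (14,18) (4,17)]
4. After y ≤ 20: [(29/8,16) (15,16) (14,18) (4,17)]
5. Canonical ring: [(29/8,16) (15,16) (14,18) (4,17)]

Clipped polygon: [(29/8,16) (15,16) (14,18) (4,17)]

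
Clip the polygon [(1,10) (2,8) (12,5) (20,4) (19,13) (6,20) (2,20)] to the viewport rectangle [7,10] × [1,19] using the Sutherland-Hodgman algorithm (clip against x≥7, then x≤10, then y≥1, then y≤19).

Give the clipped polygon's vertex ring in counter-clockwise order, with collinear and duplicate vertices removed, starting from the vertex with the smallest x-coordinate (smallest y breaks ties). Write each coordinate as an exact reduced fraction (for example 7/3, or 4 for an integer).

Clipped polygon: [(7,13/2) (10,28/5) (10,232/13) (55/7,19) (7,19)]

1. After x ≥ 7: [(7,13/2) (12,5) (20,4) (19,13) (7,253/13)]
2. After x ≤ 10: [(7,13/2) (10,28/5) (10,232/13) (7,253/13)]
3. After y ≥ 1: [(7,13/2) (10,28/5) (10,232/13) (7,253/13)]
4. After y ≤ 19: [(7,19) (7,13/2) (10,28/5) (10,232/13) (55/7,19)]
5. Canonical ring: [(7,13/2) (10,28/5) (10,232/13) (55/7,19) (7,19)]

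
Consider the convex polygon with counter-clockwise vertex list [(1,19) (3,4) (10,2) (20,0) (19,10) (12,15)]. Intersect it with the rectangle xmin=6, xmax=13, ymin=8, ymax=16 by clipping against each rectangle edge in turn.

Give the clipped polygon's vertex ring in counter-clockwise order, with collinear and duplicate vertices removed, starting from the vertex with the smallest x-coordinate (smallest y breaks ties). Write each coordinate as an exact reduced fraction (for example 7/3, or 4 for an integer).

1. After x ≥ 6: [(6,189/11) (6,22/7) (10,2) (20,0) (19,10) (12,15)]
2. After x ≤ 13: [(6,189/11) (6,22/7) (10,2) (13,7/5) (13,100/7) (12,15)]
3. After y ≥ 8: [(6,189/11) (6,8) (13,8) (13,100/7) (12,15)]
4. After y ≤ 16: [(37/4,16) (6,16) (6,8) (13,8) (13,100/7) (12,15)]
5. Canonical ring: [(6,8) (13,8) (13,100/7) (12,15) (37/4,16) (6,16)]

Clipped polygon: [(6,8) (13,8) (13,100/7) (12,15) (37/4,16) (6,16)]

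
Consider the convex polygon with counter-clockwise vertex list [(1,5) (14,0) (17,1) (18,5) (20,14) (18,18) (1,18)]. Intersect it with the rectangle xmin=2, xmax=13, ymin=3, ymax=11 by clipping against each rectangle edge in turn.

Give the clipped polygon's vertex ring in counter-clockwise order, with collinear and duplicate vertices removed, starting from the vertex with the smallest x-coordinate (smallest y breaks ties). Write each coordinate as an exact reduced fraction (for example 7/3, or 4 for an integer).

1. After x ≥ 2: [(2,60/13) (14,0) (17,1) (18,5) (20,14) (18,18) (2,18)]
2. After x ≤ 13: [(2,60/13) (13,5/13) (13,18) (2,18)]
3. After y ≥ 3: [(2,60/13) (31/5,3) (13,3) (13,18) (2,18)]
4. After y ≤ 11: [(2,11) (2,60/13) (31/5,3) (13,3) (13,11)]
5. Canonical ring: [(2,60/13) (31/5,3) (13,3) (13,11) (2,11)]

Clipped polygon: [(2,60/13) (31/5,3) (13,3) (13,11) (2,11)]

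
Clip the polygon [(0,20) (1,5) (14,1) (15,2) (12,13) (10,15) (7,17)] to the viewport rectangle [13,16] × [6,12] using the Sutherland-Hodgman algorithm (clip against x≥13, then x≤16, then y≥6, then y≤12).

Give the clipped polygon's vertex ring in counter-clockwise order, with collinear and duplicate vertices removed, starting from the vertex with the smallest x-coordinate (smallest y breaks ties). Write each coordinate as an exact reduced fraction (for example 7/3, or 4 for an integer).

Clipped polygon: [(13,6) (153/11,6) (13,28/3)]

1. After x ≥ 13: [(13,17/13) (14,1) (15,2) (13,28/3)]
2. After x ≤ 16: [(13,17/13) (14,1) (15,2) (13,28/3)]
3. After y ≥ 6: [(13,6) (153/11,6) (13,28/3)]
4. After y ≤ 12: [(13,6) (153/11,6) (13,28/3)]
5. Canonical ring: [(13,6) (153/11,6) (13,28/3)]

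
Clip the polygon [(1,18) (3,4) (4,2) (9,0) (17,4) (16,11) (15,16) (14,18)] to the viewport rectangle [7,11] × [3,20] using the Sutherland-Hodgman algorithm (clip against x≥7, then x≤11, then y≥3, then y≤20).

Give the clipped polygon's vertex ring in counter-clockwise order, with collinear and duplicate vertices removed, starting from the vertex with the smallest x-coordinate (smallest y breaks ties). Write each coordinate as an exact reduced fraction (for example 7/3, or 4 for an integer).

1. After x ≥ 7: [(7,18) (7,4/5) (9,0) (17,4) (16,11) (15,16) (14,18)]
2. After x ≤ 11: [(11,18) (7,18) (7,4/5) (9,0) (11,1)]
3. After y ≥ 3: [(11,3) (11,18) (7,18) (7,3)]
4. After y ≤ 20: [(11,3) (11,18) (7,18) (7,3)]
5. Canonical ring: [(7,3) (11,3) (11,18) (7,18)]

Clipped polygon: [(7,3) (11,3) (11,18) (7,18)]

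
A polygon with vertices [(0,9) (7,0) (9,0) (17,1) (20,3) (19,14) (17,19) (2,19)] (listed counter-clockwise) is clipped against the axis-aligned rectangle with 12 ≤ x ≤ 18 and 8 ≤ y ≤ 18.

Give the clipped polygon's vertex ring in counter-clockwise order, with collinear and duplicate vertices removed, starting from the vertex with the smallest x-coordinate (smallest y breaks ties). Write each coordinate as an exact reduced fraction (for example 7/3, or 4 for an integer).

Clipped polygon: [(12,8) (18,8) (18,33/2) (87/5,18) (12,18)]

1. After x ≥ 12: [(12,3/8) (17,1) (20,3) (19,14) (17,19) (12,19)]
2. After x ≤ 18: [(12,3/8) (17,1) (18,5/3) (18,33/2) (17,19) (12,19)]
3. After y ≥ 8: [(12,8) (18,8) (18,33/2) (17,19) (12,19)]
4. After y ≤ 18: [(12,18) (12,8) (18,8) (18,33/2) (87/5,18)]
5. Canonical ring: [(12,8) (18,8) (18,33/2) (87/5,18) (12,18)]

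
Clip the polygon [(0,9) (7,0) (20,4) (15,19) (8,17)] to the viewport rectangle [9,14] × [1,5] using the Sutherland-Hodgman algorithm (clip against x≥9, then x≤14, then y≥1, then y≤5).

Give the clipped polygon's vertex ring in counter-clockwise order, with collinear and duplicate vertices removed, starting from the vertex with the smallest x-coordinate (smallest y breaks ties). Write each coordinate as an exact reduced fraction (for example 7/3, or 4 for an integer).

Clipped polygon: [(9,1) (41/4,1) (14,28/13) (14,5) (9,5)]

1. After x ≥ 9: [(9,8/13) (20,4) (15,19) (9,121/7)]
2. After x ≤ 14: [(9,8/13) (14,28/13) (14,131/7) (9,121/7)]
3. After y ≥ 1: [(9,1) (41/4,1) (14,28/13) (14,131/7) (9,121/7)]
4. After y ≤ 5: [(9,5) (9,1) (41/4,1) (14,28/13) (14,5)]
5. Canonical ring: [(9,1) (41/4,1) (14,28/13) (14,5) (9,5)]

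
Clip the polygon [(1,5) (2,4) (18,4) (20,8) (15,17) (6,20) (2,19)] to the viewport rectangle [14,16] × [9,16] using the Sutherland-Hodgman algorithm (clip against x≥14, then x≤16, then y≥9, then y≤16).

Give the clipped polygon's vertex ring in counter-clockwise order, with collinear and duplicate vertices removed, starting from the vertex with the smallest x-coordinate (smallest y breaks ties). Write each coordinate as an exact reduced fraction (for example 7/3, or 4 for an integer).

Clipped polygon: [(14,9) (16,9) (16,76/5) (140/9,16) (14,16)]

1. After x ≥ 14: [(14,4) (18,4) (20,8) (15,17) (14,52/3)]
2. After x ≤ 16: [(14,4) (16,4) (16,76/5) (15,17) (14,52/3)]
3. After y ≥ 9: [(14,9) (16,9) (16,76/5) (15,17) (14,52/3)]
4. After y ≤ 16: [(14,16) (14,9) (16,9) (16,76/5) (140/9,16)]
5. Canonical ring: [(14,9) (16,9) (16,76/5) (140/9,16) (14,16)]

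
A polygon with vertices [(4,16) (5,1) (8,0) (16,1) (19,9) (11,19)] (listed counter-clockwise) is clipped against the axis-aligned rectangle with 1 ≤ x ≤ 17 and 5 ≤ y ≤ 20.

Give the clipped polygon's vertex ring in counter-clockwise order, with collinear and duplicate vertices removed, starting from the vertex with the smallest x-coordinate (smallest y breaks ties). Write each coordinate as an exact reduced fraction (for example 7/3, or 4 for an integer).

1. After x ≥ 1: [(4,16) (5,1) (8,0) (16,1) (19,9) (11,19)]
2. After x ≤ 17: [(4,16) (5,1) (8,0) (16,1) (17,11/3) (17,23/2) (11,19)]
3. After y ≥ 5: [(4,16) (71/15,5) (17,5) (17,23/2) (11,19)]
4. After y ≤ 20: [(4,16) (71/15,5) (17,5) (17,23/2) (11,19)]
5. Canonical ring: [(4,16) (71/15,5) (17,5) (17,23/2) (11,19)]

Clipped polygon: [(4,16) (71/15,5) (17,5) (17,23/2) (11,19)]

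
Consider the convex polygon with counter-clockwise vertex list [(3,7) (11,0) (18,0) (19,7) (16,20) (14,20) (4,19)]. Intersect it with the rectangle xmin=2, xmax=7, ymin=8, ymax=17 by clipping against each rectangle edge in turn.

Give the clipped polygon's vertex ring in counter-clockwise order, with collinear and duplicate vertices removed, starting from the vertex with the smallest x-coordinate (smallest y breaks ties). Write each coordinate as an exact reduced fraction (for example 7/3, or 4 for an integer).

1. After x ≥ 2: [(3,7) (11,0) (18,0) (19,7) (16,20) (14,20) (4,19)]
2. After x ≤ 7: [(3,7) (7,7/2) (7,193/10) (4,19)]
3. After y ≥ 8: [(37/12,8) (7,8) (7,193/10) (4,19)]
4. After y ≤ 17: [(23/6,17) (37/12,8) (7,8) (7,17)]
5. Canonical ring: [(37/12,8) (7,8) (7,17) (23/6,17)]

Clipped polygon: [(37/12,8) (7,8) (7,17) (23/6,17)]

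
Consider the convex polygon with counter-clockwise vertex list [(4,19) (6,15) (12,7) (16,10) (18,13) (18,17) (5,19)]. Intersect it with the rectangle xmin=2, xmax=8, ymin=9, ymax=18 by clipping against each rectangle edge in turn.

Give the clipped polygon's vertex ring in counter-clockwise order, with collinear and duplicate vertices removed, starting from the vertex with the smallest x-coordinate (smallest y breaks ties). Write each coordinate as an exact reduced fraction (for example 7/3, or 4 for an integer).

1. After x ≥ 2: [(4,19) (6,15) (12,7) (16,10) (18,13) (18,17) (5,19)]
2. After x ≤ 8: [(4,19) (6,15) (8,37/3) (8,241/13) (5,19)]
3. After y ≥ 9: [(4,19) (6,15) (8,37/3) (8,241/13) (5,19)]
4. After y ≤ 18: [(9/2,18) (6,15) (8,37/3) (8,18)]
5. Canonical ring: [(9/2,18) (6,15) (8,37/3) (8,18)]

Clipped polygon: [(9/2,18) (6,15) (8,37/3) (8,18)]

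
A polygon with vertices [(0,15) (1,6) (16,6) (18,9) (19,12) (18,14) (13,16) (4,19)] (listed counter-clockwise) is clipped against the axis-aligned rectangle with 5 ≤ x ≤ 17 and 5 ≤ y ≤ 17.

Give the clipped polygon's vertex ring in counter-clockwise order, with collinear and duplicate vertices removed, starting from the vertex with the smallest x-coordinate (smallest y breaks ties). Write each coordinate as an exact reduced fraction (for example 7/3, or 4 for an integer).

Clipped polygon: [(5,6) (16,6) (17,15/2) (17,72/5) (13,16) (10,17) (5,17)]

1. After x ≥ 5: [(5,6) (16,6) (18,9) (19,12) (18,14) (13,16) (5,56/3)]
2. After x ≤ 17: [(5,6) (16,6) (17,15/2) (17,72/5) (13,16) (5,56/3)]
3. After y ≥ 5: [(5,6) (16,6) (17,15/2) (17,72/5) (13,16) (5,56/3)]
4. After y ≤ 17: [(5,17) (5,6) (16,6) (17,15/2) (17,72/5) (13,16) (10,17)]
5. Canonical ring: [(5,6) (16,6) (17,15/2) (17,72/5) (13,16) (10,17) (5,17)]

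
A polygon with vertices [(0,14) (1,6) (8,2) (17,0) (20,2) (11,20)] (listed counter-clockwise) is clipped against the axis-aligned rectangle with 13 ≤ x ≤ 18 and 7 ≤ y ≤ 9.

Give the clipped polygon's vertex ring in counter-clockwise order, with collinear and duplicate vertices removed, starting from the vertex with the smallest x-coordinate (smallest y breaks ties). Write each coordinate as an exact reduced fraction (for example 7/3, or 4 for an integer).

1. After x ≥ 13: [(13,8/9) (17,0) (20,2) (13,16)]
2. After x ≤ 18: [(13,8/9) (17,0) (18,2/3) (18,6) (13,16)]
3. After y ≥ 7: [(13,7) (35/2,7) (13,16)]
4. After y ≤ 9: [(13,9) (13,7) (35/2,7) (33/2,9)]
5. Canonical ring: [(13,7) (35/2,7) (33/2,9) (13,9)]

Clipped polygon: [(13,7) (35/2,7) (33/2,9) (13,9)]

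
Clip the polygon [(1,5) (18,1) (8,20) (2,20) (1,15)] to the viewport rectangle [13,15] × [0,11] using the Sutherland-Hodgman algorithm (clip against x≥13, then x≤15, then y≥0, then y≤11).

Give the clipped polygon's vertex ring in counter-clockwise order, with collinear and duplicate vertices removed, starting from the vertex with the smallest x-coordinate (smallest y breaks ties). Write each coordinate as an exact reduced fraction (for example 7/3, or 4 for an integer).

Clipped polygon: [(13,37/17) (15,29/17) (15,67/10) (13,21/2)]

1. After x ≥ 13: [(13,37/17) (18,1) (13,21/2)]
2. After x ≤ 15: [(13,37/17) (15,29/17) (15,67/10) (13,21/2)]
3. After y ≥ 0: [(13,37/17) (15,29/17) (15,67/10) (13,21/2)]
4. After y ≤ 11: [(13,37/17) (15,29/17) (15,67/10) (13,21/2)]
5. Canonical ring: [(13,37/17) (15,29/17) (15,67/10) (13,21/2)]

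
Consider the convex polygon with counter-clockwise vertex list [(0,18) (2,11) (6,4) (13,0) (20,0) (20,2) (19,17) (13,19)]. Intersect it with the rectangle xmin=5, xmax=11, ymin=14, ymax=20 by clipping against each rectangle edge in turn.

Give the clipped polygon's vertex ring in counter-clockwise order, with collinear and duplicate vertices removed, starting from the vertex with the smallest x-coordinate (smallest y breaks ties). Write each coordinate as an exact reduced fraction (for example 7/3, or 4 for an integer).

Clipped polygon: [(5,14) (11,14) (11,245/13) (5,239/13)]

1. After x ≥ 5: [(5,239/13) (5,23/4) (6,4) (13,0) (20,0) (20,2) (19,17) (13,19)]
2. After x ≤ 11: [(11,245/13) (5,239/13) (5,23/4) (6,4) (11,8/7)]
3. After y ≥ 14: [(11,14) (11,245/13) (5,239/13) (5,14)]
4. After y ≤ 20: [(11,14) (11,245/13) (5,239/13) (5,14)]
5. Canonical ring: [(5,14) (11,14) (11,245/13) (5,239/13)]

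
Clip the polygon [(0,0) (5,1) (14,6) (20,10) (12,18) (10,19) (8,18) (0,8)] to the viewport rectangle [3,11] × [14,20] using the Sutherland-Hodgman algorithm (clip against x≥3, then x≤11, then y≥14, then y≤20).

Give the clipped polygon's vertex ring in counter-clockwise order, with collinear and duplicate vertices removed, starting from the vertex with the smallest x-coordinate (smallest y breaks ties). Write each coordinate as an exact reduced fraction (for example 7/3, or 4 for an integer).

1. After x ≥ 3: [(3,3/5) (5,1) (14,6) (20,10) (12,18) (10,19) (8,18) (3,47/4)]
2. After x ≤ 11: [(3,3/5) (5,1) (11,13/3) (11,37/2) (10,19) (8,18) (3,47/4)]
3. After y ≥ 14: [(11,14) (11,37/2) (10,19) (8,18) (24/5,14)]
4. After y ≤ 20: [(11,14) (11,37/2) (10,19) (8,18) (24/5,14)]
5. Canonical ring: [(24/5,14) (11,14) (11,37/2) (10,19) (8,18)]

Clipped polygon: [(24/5,14) (11,14) (11,37/2) (10,19) (8,18)]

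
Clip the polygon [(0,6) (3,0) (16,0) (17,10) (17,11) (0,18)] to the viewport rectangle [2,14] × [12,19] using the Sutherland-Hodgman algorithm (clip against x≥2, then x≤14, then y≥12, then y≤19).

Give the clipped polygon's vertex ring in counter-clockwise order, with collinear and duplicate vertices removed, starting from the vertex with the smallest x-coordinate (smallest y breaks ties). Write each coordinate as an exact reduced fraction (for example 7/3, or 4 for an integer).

1. After x ≥ 2: [(2,2) (3,0) (16,0) (17,10) (17,11) (2,292/17)]
2. After x ≤ 14: [(2,2) (3,0) (14,0) (14,208/17) (2,292/17)]
3. After y ≥ 12: [(2,12) (14,12) (14,208/17) (2,292/17)]
4. After y ≤ 19: [(2,12) (14,12) (14,208/17) (2,292/17)]
5. Canonical ring: [(2,12) (14,12) (14,208/17) (2,292/17)]

Clipped polygon: [(2,12) (14,12) (14,208/17) (2,292/17)]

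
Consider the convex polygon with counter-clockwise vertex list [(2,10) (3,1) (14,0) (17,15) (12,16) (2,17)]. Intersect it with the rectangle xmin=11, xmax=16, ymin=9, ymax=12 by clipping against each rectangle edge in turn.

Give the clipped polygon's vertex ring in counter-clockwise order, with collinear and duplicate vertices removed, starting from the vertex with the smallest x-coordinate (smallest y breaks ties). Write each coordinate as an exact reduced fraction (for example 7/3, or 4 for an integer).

Clipped polygon: [(11,9) (79/5,9) (16,10) (16,12) (11,12)]

1. After x ≥ 11: [(11,3/11) (14,0) (17,15) (12,16) (11,161/10)]
2. After x ≤ 16: [(11,3/11) (14,0) (16,10) (16,76/5) (12,16) (11,161/10)]
3. After y ≥ 9: [(11,9) (79/5,9) (16,10) (16,76/5) (12,16) (11,161/10)]
4. After y ≤ 12: [(11,12) (11,9) (79/5,9) (16,10) (16,12)]
5. Canonical ring: [(11,9) (79/5,9) (16,10) (16,12) (11,12)]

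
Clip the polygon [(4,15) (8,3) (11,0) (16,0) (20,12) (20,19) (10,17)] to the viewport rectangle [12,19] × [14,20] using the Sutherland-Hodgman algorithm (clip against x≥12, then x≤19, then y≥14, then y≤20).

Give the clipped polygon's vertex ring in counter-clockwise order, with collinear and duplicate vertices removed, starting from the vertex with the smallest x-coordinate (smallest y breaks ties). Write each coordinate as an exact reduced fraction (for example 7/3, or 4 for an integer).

1. After x ≥ 12: [(12,0) (16,0) (20,12) (20,19) (12,87/5)]
2. After x ≤ 19: [(12,0) (16,0) (19,9) (19,94/5) (12,87/5)]
3. After y ≥ 14: [(12,14) (19,14) (19,94/5) (12,87/5)]
4. After y ≤ 20: [(12,14) (19,14) (19,94/5) (12,87/5)]
5. Canonical ring: [(12,14) (19,14) (19,94/5) (12,87/5)]

Clipped polygon: [(12,14) (19,14) (19,94/5) (12,87/5)]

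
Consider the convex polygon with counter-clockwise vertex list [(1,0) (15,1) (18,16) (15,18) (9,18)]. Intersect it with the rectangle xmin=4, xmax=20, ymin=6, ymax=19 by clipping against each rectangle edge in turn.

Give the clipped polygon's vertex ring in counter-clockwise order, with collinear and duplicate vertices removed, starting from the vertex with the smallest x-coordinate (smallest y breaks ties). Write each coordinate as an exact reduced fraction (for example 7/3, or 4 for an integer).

Clipped polygon: [(4,6) (16,6) (18,16) (15,18) (9,18) (4,27/4)]

1. After x ≥ 4: [(4,27/4) (4,3/14) (15,1) (18,16) (15,18) (9,18)]
2. After x ≤ 20: [(4,27/4) (4,3/14) (15,1) (18,16) (15,18) (9,18)]
3. After y ≥ 6: [(4,27/4) (4,6) (16,6) (18,16) (15,18) (9,18)]
4. After y ≤ 19: [(4,27/4) (4,6) (16,6) (18,16) (15,18) (9,18)]
5. Canonical ring: [(4,6) (16,6) (18,16) (15,18) (9,18) (4,27/4)]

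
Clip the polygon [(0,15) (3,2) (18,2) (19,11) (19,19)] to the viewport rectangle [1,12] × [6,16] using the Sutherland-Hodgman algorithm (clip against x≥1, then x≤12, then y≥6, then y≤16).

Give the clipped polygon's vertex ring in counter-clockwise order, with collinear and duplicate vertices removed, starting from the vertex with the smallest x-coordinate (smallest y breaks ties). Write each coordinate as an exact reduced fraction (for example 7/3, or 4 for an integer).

Clipped polygon: [(1,32/3) (27/13,6) (12,6) (12,16) (19/4,16) (1,289/19)]

1. After x ≥ 1: [(1,289/19) (1,32/3) (3,2) (18,2) (19,11) (19,19)]
2. After x ≤ 12: [(12,333/19) (1,289/19) (1,32/3) (3,2) (12,2)]
3. After y ≥ 6: [(12,6) (12,333/19) (1,289/19) (1,32/3) (27/13,6)]
4. After y ≤ 16: [(12,6) (12,16) (19/4,16) (1,289/19) (1,32/3) (27/13,6)]
5. Canonical ring: [(1,32/3) (27/13,6) (12,6) (12,16) (19/4,16) (1,289/19)]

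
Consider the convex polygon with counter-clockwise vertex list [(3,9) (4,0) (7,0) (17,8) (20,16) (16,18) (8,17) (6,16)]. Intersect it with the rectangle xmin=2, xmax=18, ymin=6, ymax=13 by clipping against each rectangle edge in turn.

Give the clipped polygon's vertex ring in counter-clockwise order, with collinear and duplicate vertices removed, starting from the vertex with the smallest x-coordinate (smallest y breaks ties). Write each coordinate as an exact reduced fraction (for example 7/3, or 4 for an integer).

Clipped polygon: [(3,9) (10/3,6) (29/2,6) (17,8) (18,32/3) (18,13) (33/7,13)]

1. After x ≥ 2: [(3,9) (4,0) (7,0) (17,8) (20,16) (16,18) (8,17) (6,16)]
2. After x ≤ 18: [(3,9) (4,0) (7,0) (17,8) (18,32/3) (18,17) (16,18) (8,17) (6,16)]
3. After y ≥ 6: [(3,9) (10/3,6) (29/2,6) (17,8) (18,32/3) (18,17) (16,18) (8,17) (6,16)]
4. After y ≤ 13: [(33/7,13) (3,9) (10/3,6) (29/2,6) (17,8) (18,32/3) (18,13)]
5. Canonical ring: [(3,9) (10/3,6) (29/2,6) (17,8) (18,32/3) (18,13) (33/7,13)]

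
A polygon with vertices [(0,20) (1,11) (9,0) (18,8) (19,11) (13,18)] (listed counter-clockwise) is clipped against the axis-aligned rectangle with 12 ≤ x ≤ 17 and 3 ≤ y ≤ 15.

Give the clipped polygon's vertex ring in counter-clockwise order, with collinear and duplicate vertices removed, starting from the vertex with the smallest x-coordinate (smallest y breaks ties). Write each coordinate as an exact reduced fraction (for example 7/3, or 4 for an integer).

Clipped polygon: [(12,3) (99/8,3) (17,64/9) (17,40/3) (109/7,15) (12,15)]

1. After x ≥ 12: [(12,236/13) (12,8/3) (18,8) (19,11) (13,18)]
2. After x ≤ 17: [(12,236/13) (12,8/3) (17,64/9) (17,40/3) (13,18)]
3. After y ≥ 3: [(12,236/13) (12,3) (99/8,3) (17,64/9) (17,40/3) (13,18)]
4. After y ≤ 15: [(12,15) (12,3) (99/8,3) (17,64/9) (17,40/3) (109/7,15)]
5. Canonical ring: [(12,3) (99/8,3) (17,64/9) (17,40/3) (109/7,15) (12,15)]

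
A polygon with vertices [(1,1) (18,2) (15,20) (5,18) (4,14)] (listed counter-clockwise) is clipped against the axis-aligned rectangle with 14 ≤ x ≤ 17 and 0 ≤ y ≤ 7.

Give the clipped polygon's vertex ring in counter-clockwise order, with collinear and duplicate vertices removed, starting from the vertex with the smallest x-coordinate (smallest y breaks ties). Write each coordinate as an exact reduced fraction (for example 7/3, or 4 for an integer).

1. After x ≥ 14: [(14,30/17) (18,2) (15,20) (14,99/5)]
2. After x ≤ 17: [(14,30/17) (17,33/17) (17,8) (15,20) (14,99/5)]
3. After y ≥ 0: [(14,30/17) (17,33/17) (17,8) (15,20) (14,99/5)]
4. After y ≤ 7: [(14,7) (14,30/17) (17,33/17) (17,7)]
5. Canonical ring: [(14,30/17) (17,33/17) (17,7) (14,7)]

Clipped polygon: [(14,30/17) (17,33/17) (17,7) (14,7)]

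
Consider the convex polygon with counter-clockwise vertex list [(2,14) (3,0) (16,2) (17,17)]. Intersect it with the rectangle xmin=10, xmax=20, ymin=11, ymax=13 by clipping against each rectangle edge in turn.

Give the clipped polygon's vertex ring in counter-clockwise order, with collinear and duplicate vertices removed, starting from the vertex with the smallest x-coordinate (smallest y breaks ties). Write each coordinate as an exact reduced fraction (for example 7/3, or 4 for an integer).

1. After x ≥ 10: [(10,78/5) (10,14/13) (16,2) (17,17)]
2. After x ≤ 20: [(10,78/5) (10,14/13) (16,2) (17,17)]
3. After y ≥ 11: [(10,78/5) (10,11) (83/5,11) (17,17)]
4. After y ≤ 13: [(10,13) (10,11) (83/5,11) (251/15,13)]
5. Canonical ring: [(10,11) (83/5,11) (251/15,13) (10,13)]

Clipped polygon: [(10,11) (83/5,11) (251/15,13) (10,13)]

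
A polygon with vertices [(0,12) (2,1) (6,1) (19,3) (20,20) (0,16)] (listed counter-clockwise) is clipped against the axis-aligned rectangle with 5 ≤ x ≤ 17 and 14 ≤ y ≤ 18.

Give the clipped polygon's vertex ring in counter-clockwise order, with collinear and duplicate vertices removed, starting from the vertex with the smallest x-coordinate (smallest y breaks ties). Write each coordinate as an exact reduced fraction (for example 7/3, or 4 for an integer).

Clipped polygon: [(5,14) (17,14) (17,18) (10,18) (5,17)]

1. After x ≥ 5: [(5,1) (6,1) (19,3) (20,20) (5,17)]
2. After x ≤ 17: [(5,1) (6,1) (17,35/13) (17,97/5) (5,17)]
3. After y ≥ 14: [(5,14) (17,14) (17,97/5) (5,17)]
4. After y ≤ 18: [(5,14) (17,14) (17,18) (10,18) (5,17)]
5. Canonical ring: [(5,14) (17,14) (17,18) (10,18) (5,17)]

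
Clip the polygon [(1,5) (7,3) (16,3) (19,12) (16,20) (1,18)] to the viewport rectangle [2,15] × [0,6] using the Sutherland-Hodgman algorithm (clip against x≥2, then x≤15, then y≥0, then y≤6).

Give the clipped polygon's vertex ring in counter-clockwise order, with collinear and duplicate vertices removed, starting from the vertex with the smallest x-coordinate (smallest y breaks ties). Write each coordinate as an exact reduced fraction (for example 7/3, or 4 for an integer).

Clipped polygon: [(2,14/3) (7,3) (15,3) (15,6) (2,6)]

1. After x ≥ 2: [(2,14/3) (7,3) (16,3) (19,12) (16,20) (2,272/15)]
2. After x ≤ 15: [(2,14/3) (7,3) (15,3) (15,298/15) (2,272/15)]
3. After y ≥ 0: [(2,14/3) (7,3) (15,3) (15,298/15) (2,272/15)]
4. After y ≤ 6: [(2,6) (2,14/3) (7,3) (15,3) (15,6)]
5. Canonical ring: [(2,14/3) (7,3) (15,3) (15,6) (2,6)]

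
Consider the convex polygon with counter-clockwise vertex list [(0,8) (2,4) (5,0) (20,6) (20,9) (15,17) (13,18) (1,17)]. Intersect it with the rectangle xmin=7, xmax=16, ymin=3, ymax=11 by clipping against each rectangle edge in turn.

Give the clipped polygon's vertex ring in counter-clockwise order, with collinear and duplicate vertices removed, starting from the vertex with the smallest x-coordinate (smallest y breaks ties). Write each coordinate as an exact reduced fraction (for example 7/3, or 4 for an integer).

Clipped polygon: [(7,3) (25/2,3) (16,22/5) (16,11) (7,11)]

1. After x ≥ 7: [(7,4/5) (20,6) (20,9) (15,17) (13,18) (7,35/2)]
2. After x ≤ 16: [(7,4/5) (16,22/5) (16,77/5) (15,17) (13,18) (7,35/2)]
3. After y ≥ 3: [(7,3) (25/2,3) (16,22/5) (16,77/5) (15,17) (13,18) (7,35/2)]
4. After y ≤ 11: [(7,11) (7,3) (25/2,3) (16,22/5) (16,11)]
5. Canonical ring: [(7,3) (25/2,3) (16,22/5) (16,11) (7,11)]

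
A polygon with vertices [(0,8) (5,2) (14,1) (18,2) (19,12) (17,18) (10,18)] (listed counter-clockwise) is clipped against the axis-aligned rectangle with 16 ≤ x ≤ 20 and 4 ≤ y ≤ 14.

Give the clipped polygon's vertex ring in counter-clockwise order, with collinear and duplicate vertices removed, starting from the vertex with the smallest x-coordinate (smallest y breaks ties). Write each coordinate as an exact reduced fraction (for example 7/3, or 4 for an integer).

Clipped polygon: [(16,4) (91/5,4) (19,12) (55/3,14) (16,14)]

1. After x ≥ 16: [(16,3/2) (18,2) (19,12) (17,18) (16,18)]
2. After x ≤ 20: [(16,3/2) (18,2) (19,12) (17,18) (16,18)]
3. After y ≥ 4: [(16,4) (91/5,4) (19,12) (17,18) (16,18)]
4. After y ≤ 14: [(16,14) (16,4) (91/5,4) (19,12) (55/3,14)]
5. Canonical ring: [(16,4) (91/5,4) (19,12) (55/3,14) (16,14)]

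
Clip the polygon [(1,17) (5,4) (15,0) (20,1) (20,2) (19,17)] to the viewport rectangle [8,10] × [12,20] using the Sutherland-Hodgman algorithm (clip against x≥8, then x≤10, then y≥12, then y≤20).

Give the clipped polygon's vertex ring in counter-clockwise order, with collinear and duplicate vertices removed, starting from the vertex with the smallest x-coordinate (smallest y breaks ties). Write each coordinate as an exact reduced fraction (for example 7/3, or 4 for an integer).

1. After x ≥ 8: [(8,17) (8,14/5) (15,0) (20,1) (20,2) (19,17)]
2. After x ≤ 10: [(10,17) (8,17) (8,14/5) (10,2)]
3. After y ≥ 12: [(10,12) (10,17) (8,17) (8,12)]
4. After y ≤ 20: [(10,12) (10,17) (8,17) (8,12)]
5. Canonical ring: [(8,12) (10,12) (10,17) (8,17)]

Clipped polygon: [(8,12) (10,12) (10,17) (8,17)]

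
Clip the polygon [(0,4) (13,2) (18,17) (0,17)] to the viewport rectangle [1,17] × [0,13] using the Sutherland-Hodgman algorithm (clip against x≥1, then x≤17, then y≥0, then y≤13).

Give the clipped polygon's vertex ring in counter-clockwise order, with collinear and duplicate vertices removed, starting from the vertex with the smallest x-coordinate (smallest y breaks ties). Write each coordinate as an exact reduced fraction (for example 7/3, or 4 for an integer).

1. After x ≥ 1: [(1,50/13) (13,2) (18,17) (1,17)]
2. After x ≤ 17: [(1,50/13) (13,2) (17,14) (17,17) (1,17)]
3. After y ≥ 0: [(1,50/13) (13,2) (17,14) (17,17) (1,17)]
4. After y ≤ 13: [(1,13) (1,50/13) (13,2) (50/3,13)]
5. Canonical ring: [(1,50/13) (13,2) (50/3,13) (1,13)]

Clipped polygon: [(1,50/13) (13,2) (50/3,13) (1,13)]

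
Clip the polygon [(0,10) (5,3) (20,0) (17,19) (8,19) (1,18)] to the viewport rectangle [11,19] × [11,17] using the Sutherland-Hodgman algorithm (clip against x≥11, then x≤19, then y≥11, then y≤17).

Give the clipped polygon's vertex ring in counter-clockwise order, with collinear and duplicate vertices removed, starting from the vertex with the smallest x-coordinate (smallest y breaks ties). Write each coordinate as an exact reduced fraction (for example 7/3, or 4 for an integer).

1. After x ≥ 11: [(11,9/5) (20,0) (17,19) (11,19)]
2. After x ≤ 19: [(11,9/5) (19,1/5) (19,19/3) (17,19) (11,19)]
3. After y ≥ 11: [(11,11) (347/19,11) (17,19) (11,19)]
4. After y ≤ 17: [(11,17) (11,11) (347/19,11) (329/19,17)]
5. Canonical ring: [(11,11) (347/19,11) (329/19,17) (11,17)]

Clipped polygon: [(11,11) (347/19,11) (329/19,17) (11,17)]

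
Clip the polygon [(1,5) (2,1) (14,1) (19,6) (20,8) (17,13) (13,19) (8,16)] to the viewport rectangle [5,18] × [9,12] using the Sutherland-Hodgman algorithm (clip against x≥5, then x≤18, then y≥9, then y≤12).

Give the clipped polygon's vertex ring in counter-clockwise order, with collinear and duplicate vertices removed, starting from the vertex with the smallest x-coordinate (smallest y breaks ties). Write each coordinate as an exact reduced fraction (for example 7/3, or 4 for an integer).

1. After x ≥ 5: [(5,79/7) (5,1) (14,1) (19,6) (20,8) (17,13) (13,19) (8,16)]
2. After x ≤ 18: [(5,79/7) (5,1) (14,1) (18,5) (18,34/3) (17,13) (13,19) (8,16)]
3. After y ≥ 9: [(5,79/7) (5,9) (18,9) (18,34/3) (17,13) (13,19) (8,16)]
4. After y ≤ 12: [(60/11,12) (5,79/7) (5,9) (18,9) (18,34/3) (88/5,12)]
5. Canonical ring: [(5,9) (18,9) (18,34/3) (88/5,12) (60/11,12) (5,79/7)]

Clipped polygon: [(5,9) (18,9) (18,34/3) (88/5,12) (60/11,12) (5,79/7)]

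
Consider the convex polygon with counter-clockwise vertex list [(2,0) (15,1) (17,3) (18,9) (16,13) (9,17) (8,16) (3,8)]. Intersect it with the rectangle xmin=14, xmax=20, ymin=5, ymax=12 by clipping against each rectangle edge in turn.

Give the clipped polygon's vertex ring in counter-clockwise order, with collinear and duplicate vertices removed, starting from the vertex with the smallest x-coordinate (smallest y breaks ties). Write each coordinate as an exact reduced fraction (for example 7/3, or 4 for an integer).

1. After x ≥ 14: [(14,12/13) (15,1) (17,3) (18,9) (16,13) (14,99/7)]
2. After x ≤ 20: [(14,12/13) (15,1) (17,3) (18,9) (16,13) (14,99/7)]
3. After y ≥ 5: [(14,5) (52/3,5) (18,9) (16,13) (14,99/7)]
4. After y ≤ 12: [(14,12) (14,5) (52/3,5) (18,9) (33/2,12)]
5. Canonical ring: [(14,5) (52/3,5) (18,9) (33/2,12) (14,12)]

Clipped polygon: [(14,5) (52/3,5) (18,9) (33/2,12) (14,12)]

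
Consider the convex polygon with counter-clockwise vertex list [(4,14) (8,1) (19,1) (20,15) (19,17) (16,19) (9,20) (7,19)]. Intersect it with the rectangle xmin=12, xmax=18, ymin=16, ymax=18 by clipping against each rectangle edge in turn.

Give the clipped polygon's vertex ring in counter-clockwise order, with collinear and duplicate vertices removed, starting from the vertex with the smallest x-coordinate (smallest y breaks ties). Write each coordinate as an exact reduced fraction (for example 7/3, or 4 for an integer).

1. After x ≥ 12: [(12,1) (19,1) (20,15) (19,17) (16,19) (12,137/7)]
2. After x ≤ 18: [(12,1) (18,1) (18,53/3) (16,19) (12,137/7)]
3. After y ≥ 16: [(12,16) (18,16) (18,53/3) (16,19) (12,137/7)]
4. After y ≤ 18: [(12,18) (12,16) (18,16) (18,53/3) (35/2,18)]
5. Canonical ring: [(12,16) (18,16) (18,53/3) (35/2,18) (12,18)]

Clipped polygon: [(12,16) (18,16) (18,53/3) (35/2,18) (12,18)]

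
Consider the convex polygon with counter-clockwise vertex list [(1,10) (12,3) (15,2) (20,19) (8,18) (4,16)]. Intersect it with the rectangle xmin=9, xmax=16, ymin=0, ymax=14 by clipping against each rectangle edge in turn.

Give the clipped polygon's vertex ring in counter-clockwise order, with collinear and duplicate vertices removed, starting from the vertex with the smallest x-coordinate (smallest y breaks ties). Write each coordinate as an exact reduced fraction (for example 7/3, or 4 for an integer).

1. After x ≥ 9: [(9,54/11) (12,3) (15,2) (20,19) (9,217/12)]
2. After x ≤ 16: [(9,54/11) (12,3) (15,2) (16,27/5) (16,56/3) (9,217/12)]
3. After y ≥ 0: [(9,54/11) (12,3) (15,2) (16,27/5) (16,56/3) (9,217/12)]
4. After y ≤ 14: [(9,14) (9,54/11) (12,3) (15,2) (16,27/5) (16,14)]
5. Canonical ring: [(9,54/11) (12,3) (15,2) (16,27/5) (16,14) (9,14)]

Clipped polygon: [(9,54/11) (12,3) (15,2) (16,27/5) (16,14) (9,14)]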